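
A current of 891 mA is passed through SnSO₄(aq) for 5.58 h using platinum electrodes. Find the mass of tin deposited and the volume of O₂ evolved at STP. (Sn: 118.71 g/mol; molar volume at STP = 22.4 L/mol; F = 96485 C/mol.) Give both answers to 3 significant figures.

Q = 0.891 × 20088 = 17900 C; n(e⁻) = 17900 / 96485 = 0.1855 mol
Cathode: Sn²⁺ + 2e⁻ → Sn → n(Sn) = 0.1855/2 = 0.09275 mol → 11.0 g
Anode: 2H₂O → O₂ + 4H⁺ + 4e⁻ → n(O₂) = 0.1855/4 = 0.04638 mol → 1.04 L

11.0 g Sn; 1.04 L O₂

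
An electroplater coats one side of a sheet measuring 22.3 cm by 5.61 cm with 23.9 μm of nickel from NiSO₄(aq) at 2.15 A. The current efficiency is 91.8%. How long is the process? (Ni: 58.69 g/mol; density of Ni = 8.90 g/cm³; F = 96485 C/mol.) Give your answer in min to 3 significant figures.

Plated area = 22.3 × 5.61 = 125.1 cm²
Volume = 125.1 × 23.9×10⁻⁴ cm = 0.2990 cm³
m(Ni) = 0.2990 × 8.90 = 2.661 g
n(Ni) = 2.661 / 58.69 = 0.04534 mol; n(e⁻) = 2 × 0.04534 = 0.09068 mol
Q = 0.09068 × 96485 / 0.918 = 9531 C
t = 9531 / 2.15 = 4433 s = 73.9 min

73.9 min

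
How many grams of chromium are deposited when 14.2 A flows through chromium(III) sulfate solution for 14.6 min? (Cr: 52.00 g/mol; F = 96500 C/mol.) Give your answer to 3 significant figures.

2.23 g

Charge passed = 14.2 × 876 = 12440 C
Moles of electrons = 12440 / 96500 = 0.1289 mol
Cr³⁺ + 3e⁻ → Cr, so n(Cr) = 0.1289 / 3 = 0.04297 mol
m = 0.04297 × 52.00 = 2.23 g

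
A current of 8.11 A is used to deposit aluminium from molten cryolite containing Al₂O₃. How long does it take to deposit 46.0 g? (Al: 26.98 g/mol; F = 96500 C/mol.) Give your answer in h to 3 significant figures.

16.9 h

n(Al) = 46.0 / 26.98 = 1.705 mol
Al³⁺ + 3e⁻ → Al, so n(e⁻) = 3 × 1.705 = 5.115 mol
Q = 5.115 × 96500 = 4.936×10^5 C
t = Q / I = 4.936×10^5 / 8.11 = 60860 s = 16.9 h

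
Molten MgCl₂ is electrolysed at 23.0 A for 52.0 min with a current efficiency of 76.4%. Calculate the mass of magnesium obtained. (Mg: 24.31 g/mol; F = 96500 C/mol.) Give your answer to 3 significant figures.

Q = 23.0 × 3120 = 71760 C
n(e⁻) = 71760 / 96500 = 0.7436 mol
Mg²⁺ + 2e⁻ → Mg, so theoretical m(Mg) = 0.3718 × 24.31 = 9.038 g
Actual mass = 76.4% × 9.038 = 6.91 g

6.91 g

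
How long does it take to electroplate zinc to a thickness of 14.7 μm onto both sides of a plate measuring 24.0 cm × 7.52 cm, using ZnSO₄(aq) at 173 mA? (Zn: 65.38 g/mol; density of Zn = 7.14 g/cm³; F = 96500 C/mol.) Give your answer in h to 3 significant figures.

18.0 h

Plated area = 2 × 24.0 × 7.52 = 361.0 cm²
Volume = 361.0 × 14.7×10⁻⁴ cm = 0.5307 cm³
m(Zn) = 0.5307 × 7.14 = 3.789 g
n(Zn) = 3.789 / 65.38 = 0.05795 mol; n(e⁻) = 2 × 0.05795 = 0.1159 mol
Q = 0.1159 × 96500 = 11180 C
t = 11180 / 0.173 = 64620 s = 18.0 h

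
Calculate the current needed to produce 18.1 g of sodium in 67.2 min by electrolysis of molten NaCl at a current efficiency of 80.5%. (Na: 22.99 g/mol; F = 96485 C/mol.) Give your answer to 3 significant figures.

23.4 A

n(Na) = 18.1 / 22.99 = 0.7873 mol
Na⁺ + e⁻ → Na, so n(e⁻) = 0.7873 mol
Q = 0.7873 × 96485 / 0.805 = 94360 C
I = Q / t = 94360 / 4032 s = 23.4 A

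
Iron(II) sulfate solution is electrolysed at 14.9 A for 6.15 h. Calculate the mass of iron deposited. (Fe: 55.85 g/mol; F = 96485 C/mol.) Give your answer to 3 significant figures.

Q = It = 14.9 × 22140 = 3.299×10^5 C
Moles of electrons = 3.299×10^5 / 96485 = 3.419 mol
Fe²⁺ + 2e⁻ → Fe, so n(Fe) = 3.419 / 2 = 1.710 mol
m = 1.710 × 55.85 = 95.5 g

95.5 g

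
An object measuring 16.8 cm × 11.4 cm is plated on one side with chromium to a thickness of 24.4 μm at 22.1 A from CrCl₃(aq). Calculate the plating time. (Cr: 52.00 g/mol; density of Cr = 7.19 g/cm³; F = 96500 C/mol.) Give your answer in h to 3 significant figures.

0.235 h

Plated area = 16.8 × 11.4 = 191.5 cm²
Volume = 191.5 × 24.4×10⁻⁴ cm = 0.4673 cm³
m(Cr) = 0.4673 × 7.19 = 3.360 g
n(Cr) = 3.360 / 52.00 = 0.06462 mol; n(e⁻) = 3 × 0.06462 = 0.1939 mol
Q = 0.1939 × 96500 = 18710 C
t = 18710 / 22.1 = 846.6 s = 0.235 h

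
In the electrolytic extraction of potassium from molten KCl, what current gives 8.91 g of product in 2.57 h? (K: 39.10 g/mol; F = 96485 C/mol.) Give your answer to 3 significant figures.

n(K) = 8.91 / 39.10 = 0.2279 mol
K⁺ + e⁻ → K, so n(e⁻) = 0.2279 mol
Q = 0.2279 × 96485 = 21990 C
I = Q / t = 21990 / 9252 s = 2.38 A

2.38 A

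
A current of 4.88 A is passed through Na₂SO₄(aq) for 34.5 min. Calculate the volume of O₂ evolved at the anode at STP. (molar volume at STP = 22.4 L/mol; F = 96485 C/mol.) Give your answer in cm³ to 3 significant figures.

Q = 4.88 A × 2070 s = 10100 C
n(e⁻) = Q/F = 10100/96485 = 0.1047 mol
2H₂O → O₂ + 4H⁺ + 4e⁻, so n(O₂) = 0.1047 / 4 = 0.02618 mol
V = 0.02618 × 22.4 = 0.5864 L
= 586 cm³

586 cm³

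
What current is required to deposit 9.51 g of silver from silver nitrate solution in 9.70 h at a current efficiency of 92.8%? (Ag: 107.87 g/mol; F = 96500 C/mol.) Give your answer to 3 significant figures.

n(Ag) = 9.51 / 107.87 = 0.08816 mol
Ag⁺ + e⁻ → Ag, so n(e⁻) = 0.08816 mol
Q = 0.08816 × 96500 / 0.928 = 9168 C
I = Q / t = 9168 / 34920 s = 0.263 A

0.263 A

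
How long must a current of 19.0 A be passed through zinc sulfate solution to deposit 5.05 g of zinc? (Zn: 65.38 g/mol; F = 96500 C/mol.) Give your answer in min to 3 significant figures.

13.1 min

n(Zn) = 5.05 / 65.38 = 0.07724 mol
Zn²⁺ + 2e⁻ → Zn, so n(e⁻) = 2 × 0.07724 = 0.1545 mol
Q = 0.1545 × 96500 = 14910 C
t = Q / I = 14910 / 19.0 = 784.7 s = 13.1 min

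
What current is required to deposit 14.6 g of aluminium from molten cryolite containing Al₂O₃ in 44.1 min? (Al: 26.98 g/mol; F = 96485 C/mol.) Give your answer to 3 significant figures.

n(Al) = 14.6 / 26.98 = 0.5411 mol
Al³⁺ + 3e⁻ → Al, so n(e⁻) = 3 × 0.5411 = 1.623 mol
Q = 1.623 × 96485 = 1.566×10^5 C
I = Q / t = 1.566×10^5 / 2646 s = 59.2 A

59.2 A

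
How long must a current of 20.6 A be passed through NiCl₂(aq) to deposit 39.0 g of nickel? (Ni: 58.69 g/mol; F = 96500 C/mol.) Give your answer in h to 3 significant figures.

n(Ni) = 39.0 / 58.69 = 0.6645 mol
Ni²⁺ + 2e⁻ → Ni, so n(e⁻) = 2 × 0.6645 = 1.329 mol
Q = 1.329 × 96500 = 1.282×10^5 C
t = Q / I = 1.282×10^5 / 20.6 = 6223 s = 1.73 h

1.73 h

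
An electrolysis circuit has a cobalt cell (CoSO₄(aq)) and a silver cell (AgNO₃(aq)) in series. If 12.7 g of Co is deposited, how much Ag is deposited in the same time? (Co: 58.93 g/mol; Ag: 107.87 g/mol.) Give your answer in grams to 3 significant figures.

46.5 g

n(Co) = 12.7 / 58.93 = 0.2155 mol
Co²⁺ + 2e⁻ → Co, so n(e⁻) = 2 × 0.2155 = 0.4310 mol
The cells are in series, so the same charge (and hence the same n(e⁻) = 0.4310 mol) passes through both.
Ag⁺ + e⁻ → Ag, so n(Ag) = 0.4310 mol
m(Ag) = 0.4310 × 107.87 = 46.5 g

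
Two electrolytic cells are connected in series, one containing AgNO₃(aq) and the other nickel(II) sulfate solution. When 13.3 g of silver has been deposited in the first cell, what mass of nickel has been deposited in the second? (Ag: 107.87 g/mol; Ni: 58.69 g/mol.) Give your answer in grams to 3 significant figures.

n(Ag) = 13.3 / 107.87 = 0.1233 mol
Ag⁺ + e⁻ → Ag, so n(e⁻) = 0.1233 mol
Same current for the same time ⇒ same n(e⁻) = 0.1233 mol in both cells.
Ni²⁺ + 2e⁻ → Ni, so n(Ni) = 0.1233 / 2 = 0.06165 mol
m(Ni) = 0.06165 × 58.69 = 3.62 g

3.62 g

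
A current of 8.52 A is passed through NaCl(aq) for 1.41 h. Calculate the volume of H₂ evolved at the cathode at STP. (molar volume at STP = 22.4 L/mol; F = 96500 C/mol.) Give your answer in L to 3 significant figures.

Charge passed = 8.52 × 5076 = 43250 C
n(e⁻) = 43250 / 96500 = 0.4482 mol
2H⁺ + 2e⁻ → H₂, so n(H₂) = 0.4482 / 2 = 0.2241 mol
V = 0.2241 × 22.4 = 5.020 L

5.02 L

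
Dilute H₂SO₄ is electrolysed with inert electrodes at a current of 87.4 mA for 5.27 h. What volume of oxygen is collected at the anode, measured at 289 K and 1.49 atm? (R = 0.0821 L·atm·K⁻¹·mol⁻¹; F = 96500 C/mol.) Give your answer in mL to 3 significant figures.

Q = 0.0874 A × 18972 s = 1658 C
Moles of electrons = 1658 / 96500 = 0.01718 mol
2H₂O → O₂ + 4H⁺ + 4e⁻, so n(O₂) = 0.01718 / 4 = 0.004295 mol
V = nRT/P = 0.004295 × 0.0821 × 289 / 1.49 = 0.06839 L
= 68.4 mL

68.4 mL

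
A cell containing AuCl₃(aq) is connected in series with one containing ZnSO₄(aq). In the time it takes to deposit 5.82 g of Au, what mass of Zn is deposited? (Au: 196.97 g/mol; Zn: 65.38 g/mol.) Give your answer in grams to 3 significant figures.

2.90 g

n(Au) = 5.82 / 196.97 = 0.02955 mol
Au³⁺ + 3e⁻ → Au, so n(e⁻) = 3 × 0.02955 = 0.08865 mol
In series, the same 0.08865 mol of electrons flows through the second cell.
Zn²⁺ + 2e⁻ → Zn, so n(Zn) = 0.08865 / 2 = 0.04433 mol
m(Zn) = 0.04433 × 65.38 = 2.90 g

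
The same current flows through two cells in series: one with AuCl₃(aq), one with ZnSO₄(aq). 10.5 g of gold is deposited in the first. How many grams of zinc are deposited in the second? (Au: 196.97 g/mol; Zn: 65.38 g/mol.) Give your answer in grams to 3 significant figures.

5.23 g

n(Au) = 10.5 / 196.97 = 0.05331 mol
Au³⁺ + 3e⁻ → Au, so n(e⁻) = 3 × 0.05331 = 0.1599 mol
The cells are in series, so the same charge (and hence the same n(e⁻) = 0.1599 mol) passes through both.
Zn²⁺ + 2e⁻ → Zn, so n(Zn) = 0.1599 / 2 = 0.07995 mol
m(Zn) = 0.07995 × 65.38 = 5.23 g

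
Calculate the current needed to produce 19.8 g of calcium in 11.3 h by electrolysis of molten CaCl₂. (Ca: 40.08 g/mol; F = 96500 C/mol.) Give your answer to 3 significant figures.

2.34 A

n(Ca) = 19.8 / 40.08 = 0.4940 mol
Ca²⁺ + 2e⁻ → Ca, so n(e⁻) = 2 × 0.4940 = 0.9880 mol
Q = 0.9880 × 96500 = 95340 C
I = Q / t = 95340 / 40680 s = 2.34 A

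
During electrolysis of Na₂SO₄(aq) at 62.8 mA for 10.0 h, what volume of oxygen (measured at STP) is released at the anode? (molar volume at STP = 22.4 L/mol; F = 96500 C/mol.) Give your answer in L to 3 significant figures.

0.131 L

Charge passed = 0.0628 × 36000 = 2261 C
n(e⁻) = Q/F = 2261/96500 = 0.02343 mol
2H₂O → O₂ + 4H⁺ + 4e⁻, so n(O₂) = 0.02343 / 4 = 0.005858 mol
V = 0.005858 × 22.4 = 0.1312 L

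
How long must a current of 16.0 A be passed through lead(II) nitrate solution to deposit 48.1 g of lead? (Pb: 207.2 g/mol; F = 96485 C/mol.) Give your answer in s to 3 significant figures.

2800 s

n(Pb) = 48.1 / 207.2 = 0.2321 mol
Pb²⁺ + 2e⁻ → Pb, so n(e⁻) = 2 × 0.2321 = 0.4642 mol
Q = 0.4642 × 96485 = 44790 C
t = Q / I = 44790 / 16.0 = 2799 s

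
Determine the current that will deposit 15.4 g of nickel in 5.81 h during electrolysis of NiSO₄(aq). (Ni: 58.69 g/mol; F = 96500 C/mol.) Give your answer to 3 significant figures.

2.42 A

n(Ni) = 15.4 / 58.69 = 0.2624 mol
Ni²⁺ + 2e⁻ → Ni, so n(e⁻) = 2 × 0.2624 = 0.5248 mol
Q = 0.5248 × 96500 = 50640 C
I = Q / t = 50640 / 20916 s = 2.42 A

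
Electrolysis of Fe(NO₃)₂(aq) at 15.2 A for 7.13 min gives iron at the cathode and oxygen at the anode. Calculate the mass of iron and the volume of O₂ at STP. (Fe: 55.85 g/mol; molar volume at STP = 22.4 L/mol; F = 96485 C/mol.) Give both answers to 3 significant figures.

Q = 15.2 × 427.8 = 6503 C; n(e⁻) = 6503 / 96485 = 0.06740 mol
Cathode: Fe²⁺ + 2e⁻ → Fe → n(Fe) = 0.06740/2 = 0.03370 mol → 1.88 g
Anode: 2H₂O → O₂ + 4H⁺ + 4e⁻ → n(O₂) = 0.06740/4 = 0.01685 mol → 0.377 L

1.88 g Fe; 0.377 L O₂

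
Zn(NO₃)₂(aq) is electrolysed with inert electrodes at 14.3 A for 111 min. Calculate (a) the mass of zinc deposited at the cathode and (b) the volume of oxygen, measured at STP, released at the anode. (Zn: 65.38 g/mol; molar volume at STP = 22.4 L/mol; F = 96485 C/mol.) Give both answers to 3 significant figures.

Q = 14.3 × 6660 = 95240 C; n(e⁻) = 95240 / 96485 = 0.9871 mol
Cathode: Zn²⁺ + 2e⁻ → Zn → n(Zn) = 0.9871/2 = 0.4936 mol → 32.3 g
Anode: 2H₂O → O₂ + 4H⁺ + 4e⁻ → n(O₂) = 0.9871/4 = 0.2468 mol → 5.53 L

32.3 g Zn; 5.53 L O₂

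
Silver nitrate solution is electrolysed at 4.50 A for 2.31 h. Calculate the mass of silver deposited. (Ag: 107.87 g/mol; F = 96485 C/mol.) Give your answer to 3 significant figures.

41.8 g

Charge passed = 4.50 × 8316 = 37420 C
n(e⁻) = Q/F = 37420/96485 = 0.3878 mol
Ag⁺ + e⁻ → Ag, so n(Ag) = 0.3878 mol
m = 0.3878 × 107.87 = 41.8 g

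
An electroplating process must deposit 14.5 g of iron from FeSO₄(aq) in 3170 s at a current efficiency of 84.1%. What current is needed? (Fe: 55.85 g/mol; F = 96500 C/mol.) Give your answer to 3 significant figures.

n(Fe) = 14.5 / 55.85 = 0.2596 mol
Fe²⁺ + 2e⁻ → Fe, so n(e⁻) = 2 × 0.2596 = 0.5192 mol
Q = 0.5192 × 96500 / 0.841 = 59580 C
I = Q / t = 59580 / 3170 s = 18.8 A

18.8 A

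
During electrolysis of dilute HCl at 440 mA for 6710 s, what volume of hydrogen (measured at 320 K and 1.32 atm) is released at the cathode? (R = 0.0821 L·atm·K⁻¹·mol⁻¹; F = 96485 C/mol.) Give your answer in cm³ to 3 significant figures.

Q = 0.440 A × 6710 s = 2952 C
Moles of electrons = 2952 / 96485 = 0.03060 mol
2H⁺ + 2e⁻ → H₂, so n(H₂) = 0.03060 / 2 = 0.01530 mol
V = nRT/P = 0.01530 × 0.0821 × 320 / 1.32 = 0.3045 L
= 305 cm³

305 cm³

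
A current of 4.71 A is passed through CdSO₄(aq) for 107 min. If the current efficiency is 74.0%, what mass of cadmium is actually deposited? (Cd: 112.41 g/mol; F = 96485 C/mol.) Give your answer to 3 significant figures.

Q = 4.71 × 6420 = 30240 C
n(e⁻) = 30240 / 96485 = 0.3134 mol
Cd²⁺ + 2e⁻ → Cd, so theoretical m(Cd) = 0.1567 × 112.41 = 17.61 g
Actual mass = 74.0% × 17.61 = 13.0 g

13.0 g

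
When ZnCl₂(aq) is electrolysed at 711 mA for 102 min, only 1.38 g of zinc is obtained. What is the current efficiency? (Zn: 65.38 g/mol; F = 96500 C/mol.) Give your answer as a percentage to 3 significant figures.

Q = 0.711 × 6120 = 4351 C
n(e⁻) = 4351 / 96500 = 0.04509 mol
Zn²⁺ + 2e⁻ → Zn, so theoretical n(Zn) = 0.02255 mol → 1.474 g
Efficiency = 1.38 / 1.474 = 0.9362 = 93.6%

93.6%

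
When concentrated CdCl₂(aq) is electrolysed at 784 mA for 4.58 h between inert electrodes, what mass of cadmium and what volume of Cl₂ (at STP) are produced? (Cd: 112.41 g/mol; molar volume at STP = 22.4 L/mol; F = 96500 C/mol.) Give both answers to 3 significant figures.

7.53 g Cd; 1.50 L Cl₂

Q = 0.784 × 16488 = 12930 C; n(e⁻) = 12930 / 96500 = 0.1340 mol
Cathode: Cd²⁺ + 2e⁻ → Cd → n(Cd) = 0.1340/2 = 0.06700 mol → 7.53 g
Anode: 2Cl⁻ → Cl₂ + 2e⁻ → n(Cl₂) = 0.1340/2 = 0.06700 mol → 1.50 L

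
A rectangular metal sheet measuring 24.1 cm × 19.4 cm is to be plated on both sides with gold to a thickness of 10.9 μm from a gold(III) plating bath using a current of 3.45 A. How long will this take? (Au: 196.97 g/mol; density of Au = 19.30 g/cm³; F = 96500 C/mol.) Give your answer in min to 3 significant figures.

140 min

Plated area = 2 × 24.1 × 19.4 = 935.1 cm²
Volume = 935.1 × 10.9×10⁻⁴ cm = 1.019 cm³
m(Au) = 1.019 × 19.30 = 19.67 g
n(Au) = 19.67 / 196.97 = 0.09986 mol; n(e⁻) = 3 × 0.09986 = 0.2996 mol
Q = 0.2996 × 96500 = 28910 C
t = 28910 / 3.45 = 8380 s = 140 min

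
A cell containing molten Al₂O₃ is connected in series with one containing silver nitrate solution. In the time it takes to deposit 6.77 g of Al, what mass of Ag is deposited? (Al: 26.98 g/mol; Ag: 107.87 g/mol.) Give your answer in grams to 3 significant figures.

n(Al) = 6.77 / 26.98 = 0.2509 mol
Al³⁺ + 3e⁻ → Al, so n(e⁻) = 3 × 0.2509 = 0.7527 mol
In series, the same 0.7527 mol of electrons flows through the second cell.
Ag⁺ + e⁻ → Ag, so n(Ag) = 0.7527 mol
m(Ag) = 0.7527 × 107.87 = 81.2 g

81.2 g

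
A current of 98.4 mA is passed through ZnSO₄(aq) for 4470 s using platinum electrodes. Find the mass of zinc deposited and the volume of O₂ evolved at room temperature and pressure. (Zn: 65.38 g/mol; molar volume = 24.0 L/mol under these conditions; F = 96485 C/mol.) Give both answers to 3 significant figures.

0.149 g Zn; 0.0274 L O₂

Q = 0.0984 × 4470 = 439.8 C; n(e⁻) = 439.8 / 96485 = 0.004558 mol
Cathode: Zn²⁺ + 2e⁻ → Zn → n(Zn) = 0.004558/2 = 0.002279 mol → 0.149 g
Anode: 2H₂O → O₂ + 4H⁺ + 4e⁻ → n(O₂) = 0.004558/4 = 0.001140 mol → 0.0274 L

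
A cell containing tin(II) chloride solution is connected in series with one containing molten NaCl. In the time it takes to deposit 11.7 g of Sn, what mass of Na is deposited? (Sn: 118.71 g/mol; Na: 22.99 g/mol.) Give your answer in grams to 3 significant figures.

4.53 g

n(Sn) = 11.7 / 118.71 = 0.09856 mol
Sn²⁺ + 2e⁻ → Sn, so n(e⁻) = 2 × 0.09856 = 0.1971 mol
Same current for the same time ⇒ same n(e⁻) = 0.1971 mol in both cells.
Na⁺ + e⁻ → Na, so n(Na) = 0.1971 mol
m(Na) = 0.1971 × 22.99 = 4.53 g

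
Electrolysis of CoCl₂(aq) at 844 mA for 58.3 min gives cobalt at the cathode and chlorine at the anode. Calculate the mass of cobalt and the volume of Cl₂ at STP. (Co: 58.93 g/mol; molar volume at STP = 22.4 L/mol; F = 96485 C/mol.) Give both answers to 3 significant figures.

0.902 g Co; 0.343 L Cl₂

Q = 0.844 × 3498 = 2952 C; n(e⁻) = 2952 / 96485 = 0.03060 mol
Cathode: Co²⁺ + 2e⁻ → Co → n(Co) = 0.03060/2 = 0.01530 mol → 0.902 g
Anode: 2Cl⁻ → Cl₂ + 2e⁻ → n(Cl₂) = 0.03060/2 = 0.01530 mol → 0.343 L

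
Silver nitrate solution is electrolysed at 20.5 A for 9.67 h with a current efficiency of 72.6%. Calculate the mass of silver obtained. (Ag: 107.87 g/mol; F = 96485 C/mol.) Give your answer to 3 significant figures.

Q = 20.5 × 34812 = 7.136×10^5 C
n(e⁻) = 7.136×10^5 / 96485 = 7.396 mol
Ag⁺ + e⁻ → Ag, so theoretical m(Ag) = 7.396 × 107.87 = 797.8 g
Actual mass = 72.6% × 797.8 = 579 g

579 g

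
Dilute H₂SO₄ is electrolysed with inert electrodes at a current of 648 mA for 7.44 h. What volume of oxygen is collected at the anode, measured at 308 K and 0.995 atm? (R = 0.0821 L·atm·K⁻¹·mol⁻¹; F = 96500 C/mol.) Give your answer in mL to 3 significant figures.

Charge passed = 0.648 × 26784 = 17360 C
Moles of electrons = 17360 / 96500 = 0.1799 mol
2H₂O → O₂ + 4H⁺ + 4e⁻, so n(O₂) = 0.1799 / 4 = 0.04498 mol
V = nRT/P = 0.04498 × 0.0821 × 308 / 0.995 = 1.143 L
= 1140 mL

1140 mL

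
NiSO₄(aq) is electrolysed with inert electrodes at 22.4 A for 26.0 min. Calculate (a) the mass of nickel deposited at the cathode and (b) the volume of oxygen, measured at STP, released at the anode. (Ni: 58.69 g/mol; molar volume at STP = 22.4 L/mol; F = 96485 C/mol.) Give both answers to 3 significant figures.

Q = 22.4 × 1560 = 34940 C; n(e⁻) = 34940 / 96485 = 0.3621 mol
Cathode: Ni²⁺ + 2e⁻ → Ni → n(Ni) = 0.3621/2 = 0.1811 mol → 10.6 g
Anode: 2H₂O → O₂ + 4H⁺ + 4e⁻ → n(O₂) = 0.3621/4 = 0.09053 mol → 2.03 L

10.6 g Ni; 2.03 L O₂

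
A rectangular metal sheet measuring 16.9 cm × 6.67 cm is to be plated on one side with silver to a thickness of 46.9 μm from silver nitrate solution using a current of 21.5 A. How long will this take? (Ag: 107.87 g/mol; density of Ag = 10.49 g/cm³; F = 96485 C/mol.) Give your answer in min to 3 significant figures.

Plated area = 16.9 × 6.67 = 112.7 cm²
Volume = 112.7 × 46.9×10⁻⁴ cm = 0.5286 cm³
m(Ag) = 0.5286 × 10.49 = 5.545 g
n(Ag) = 5.545 / 107.87 = 0.05140 mol; n(e⁻) = 0.05140 mol
Q = 0.05140 × 96485 = 4959 C
t = 4959 / 21.5 = 230.7 s = 3.85 min

3.85 min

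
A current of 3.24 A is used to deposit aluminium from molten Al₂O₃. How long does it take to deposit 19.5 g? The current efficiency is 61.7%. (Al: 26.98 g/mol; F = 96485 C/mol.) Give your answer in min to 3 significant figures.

n(Al) = 19.5 / 26.98 = 0.7228 mol
Al³⁺ + 3e⁻ → Al, so n(e⁻) = 3 × 0.7228 = 2.168 mol
Q = 2.168 × 96485 / 0.617 = 3.390×10^5 C
t = Q / I = 3.390×10^5 / 3.24 = 1.046×10^5 s = 1740 min

1740 min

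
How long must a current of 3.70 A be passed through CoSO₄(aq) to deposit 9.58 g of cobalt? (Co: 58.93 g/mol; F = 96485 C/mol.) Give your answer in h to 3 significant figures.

2.36 h

n(Co) = 9.58 / 58.93 = 0.1626 mol
Co²⁺ + 2e⁻ → Co, so n(e⁻) = 2 × 0.1626 = 0.3252 mol
Q = 0.3252 × 96485 = 31380 C
t = Q / I = 31380 / 3.70 = 8481 s = 2.36 h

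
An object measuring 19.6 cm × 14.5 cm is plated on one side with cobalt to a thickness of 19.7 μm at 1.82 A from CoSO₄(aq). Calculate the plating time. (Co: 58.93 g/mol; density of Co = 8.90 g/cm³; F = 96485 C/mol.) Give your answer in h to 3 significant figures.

2.49 h

Plated area = 19.6 × 14.5 = 284.2 cm²
Volume = 284.2 × 19.7×10⁻⁴ cm = 0.5599 cm³
m(Co) = 0.5599 × 8.90 = 4.983 g
n(Co) = 4.983 / 58.93 = 0.08456 mol; n(e⁻) = 2 × 0.08456 = 0.1691 mol
Q = 0.1691 × 96485 = 16320 C
t = 16320 / 1.82 = 8967 s = 2.49 h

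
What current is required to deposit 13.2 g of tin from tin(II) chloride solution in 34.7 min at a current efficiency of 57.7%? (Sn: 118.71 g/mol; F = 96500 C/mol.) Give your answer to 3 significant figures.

n(Sn) = 13.2 / 118.71 = 0.1112 mol
Sn²⁺ + 2e⁻ → Sn, so n(e⁻) = 2 × 0.1112 = 0.2224 mol
Q = 0.2224 × 96500 / 0.577 = 37200 C
I = Q / t = 37200 / 2082 s = 17.9 A

17.9 A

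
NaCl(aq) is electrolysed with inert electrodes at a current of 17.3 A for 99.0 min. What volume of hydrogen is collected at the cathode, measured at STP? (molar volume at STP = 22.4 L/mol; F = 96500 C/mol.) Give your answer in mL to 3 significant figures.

11900 mL

Q = It = 17.3 × 5940 = 1.028×10^5 C
n(e⁻) = Q/F = 1.028×10^5/96500 = 1.065 mol
2H⁺ + 2e⁻ → H₂, so n(H₂) = 1.065 / 2 = 0.5325 mol
V = 0.5325 × 22.4 = 11.93 L
= 11900 mL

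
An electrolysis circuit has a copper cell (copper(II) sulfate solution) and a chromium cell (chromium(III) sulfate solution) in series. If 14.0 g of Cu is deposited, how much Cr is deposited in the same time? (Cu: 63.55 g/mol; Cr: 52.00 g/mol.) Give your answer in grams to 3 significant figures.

n(Cu) = 14.0 / 63.55 = 0.2203 mol
Cu²⁺ + 2e⁻ → Cu, so n(e⁻) = 2 × 0.2203 = 0.4406 mol
The cells are in series, so the same charge (and hence the same n(e⁻) = 0.4406 mol) passes through both.
Cr³⁺ + 3e⁻ → Cr, so n(Cr) = 0.4406 / 3 = 0.1469 mol
m(Cr) = 0.1469 × 52.00 = 7.64 g

7.64 g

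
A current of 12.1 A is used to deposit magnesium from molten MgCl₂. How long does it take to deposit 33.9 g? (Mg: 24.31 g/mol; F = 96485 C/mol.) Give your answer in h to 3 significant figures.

6.18 h

n(Mg) = 33.9 / 24.31 = 1.394 mol
Mg²⁺ + 2e⁻ → Mg, so n(e⁻) = 2 × 1.394 = 2.788 mol
Q = 2.788 × 96485 = 2.690×10^5 C
t = Q / I = 2.690×10^5 / 12.1 = 22230 s = 6.18 h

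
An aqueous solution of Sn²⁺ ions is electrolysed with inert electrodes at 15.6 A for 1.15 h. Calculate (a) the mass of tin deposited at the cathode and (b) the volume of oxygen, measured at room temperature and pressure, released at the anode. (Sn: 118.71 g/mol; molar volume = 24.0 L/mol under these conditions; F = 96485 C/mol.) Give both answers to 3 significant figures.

Q = 15.6 × 4140 = 64580 C; n(e⁻) = 64580 / 96485 = 0.6693 mol
Cathode: Sn²⁺ + 2e⁻ → Sn → n(Sn) = 0.6693/2 = 0.3347 mol → 39.7 g
Anode: 2H₂O → O₂ + 4H⁺ + 4e⁻ → n(O₂) = 0.6693/4 = 0.1673 mol → 4.02 L

39.7 g Sn; 4.02 L O₂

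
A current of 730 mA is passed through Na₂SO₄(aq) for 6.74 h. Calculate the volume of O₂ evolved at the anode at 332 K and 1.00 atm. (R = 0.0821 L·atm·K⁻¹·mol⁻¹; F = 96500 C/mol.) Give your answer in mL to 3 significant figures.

1250 mL

Charge passed = 0.730 × 24264 = 17710 C
Moles of electrons = 17710 / 96500 = 0.1835 mol
2H₂O → O₂ + 4H⁺ + 4e⁻, so n(O₂) = 0.1835 / 4 = 0.04588 mol
V = nRT/P = 0.04588 × 0.0821 × 332 / 1.00 = 1.251 L
= 1250 mL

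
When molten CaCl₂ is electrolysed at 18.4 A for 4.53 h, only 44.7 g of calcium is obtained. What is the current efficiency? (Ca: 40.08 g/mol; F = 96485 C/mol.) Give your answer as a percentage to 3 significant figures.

71.7%

Q = 18.4 × 16308 = 3.001×10^5 C
n(e⁻) = 3.001×10^5 / 96485 = 3.110 mol
Ca²⁺ + 2e⁻ → Ca, so theoretical n(Ca) = 1.555 mol → 62.32 g
Efficiency = 44.7 / 62.32 = 0.7173 = 71.7%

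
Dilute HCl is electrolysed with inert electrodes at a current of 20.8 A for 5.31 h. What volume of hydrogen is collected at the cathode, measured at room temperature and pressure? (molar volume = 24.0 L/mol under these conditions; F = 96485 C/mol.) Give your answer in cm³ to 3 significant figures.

Charge passed = 20.8 × 19116 = 3.976×10^5 C
Moles of electrons = 3.976×10^5 / 96485 = 4.121 mol
2H⁺ + 2e⁻ → H₂, so n(H₂) = 4.121 / 2 = 2.061 mol
V = 2.061 × 24.0 = 49.46 L
= 49500 cm³

49500 cm³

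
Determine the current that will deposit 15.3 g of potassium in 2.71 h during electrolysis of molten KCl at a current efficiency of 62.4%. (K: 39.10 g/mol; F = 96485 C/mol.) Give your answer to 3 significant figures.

6.20 A

n(K) = 15.3 / 39.10 = 0.3913 mol
K⁺ + e⁻ → K, so n(e⁻) = 0.3913 mol
Q = 0.3913 × 96485 / 0.624 = 60500 C
I = Q / t = 60500 / 9756 s = 6.20 A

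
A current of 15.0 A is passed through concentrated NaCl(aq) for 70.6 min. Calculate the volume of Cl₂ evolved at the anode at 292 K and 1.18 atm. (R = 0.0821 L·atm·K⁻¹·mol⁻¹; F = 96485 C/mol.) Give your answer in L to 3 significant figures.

Q = It = 15.0 × 4236 = 63540 C
n(e⁻) = 63540 / 96485 = 0.6585 mol
2Cl⁻ → Cl₂ + 2e⁻, so n(Cl₂) = 0.6585 / 2 = 0.3293 mol
V = nRT/P = 0.3293 × 0.0821 × 292 / 1.18 = 6.690 L

6.69 L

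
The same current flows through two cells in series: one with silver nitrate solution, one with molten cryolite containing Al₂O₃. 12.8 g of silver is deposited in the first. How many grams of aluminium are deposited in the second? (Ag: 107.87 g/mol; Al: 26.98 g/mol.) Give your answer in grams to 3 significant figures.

1.07 g

n(Ag) = 12.8 / 107.87 = 0.1187 mol
Ag⁺ + e⁻ → Ag, so n(e⁻) = 0.1187 mol
Same current for the same time ⇒ same n(e⁻) = 0.1187 mol in both cells.
Al³⁺ + 3e⁻ → Al, so n(Al) = 0.1187 / 3 = 0.03957 mol
m(Al) = 0.03957 × 26.98 = 1.07 g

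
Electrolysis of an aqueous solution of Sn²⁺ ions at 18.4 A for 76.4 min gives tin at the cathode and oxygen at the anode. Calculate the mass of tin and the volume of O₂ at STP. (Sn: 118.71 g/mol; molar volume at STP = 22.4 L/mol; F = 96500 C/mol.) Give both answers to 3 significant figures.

Q = 18.4 × 4584 = 84350 C; n(e⁻) = 84350 / 96500 = 0.8741 mol
Cathode: Sn²⁺ + 2e⁻ → Sn → n(Sn) = 0.8741/2 = 0.4371 mol → 51.9 g
Anode: 2H₂O → O₂ + 4H⁺ + 4e⁻ → n(O₂) = 0.8741/4 = 0.2185 mol → 4.89 L

51.9 g Sn; 4.89 L O₂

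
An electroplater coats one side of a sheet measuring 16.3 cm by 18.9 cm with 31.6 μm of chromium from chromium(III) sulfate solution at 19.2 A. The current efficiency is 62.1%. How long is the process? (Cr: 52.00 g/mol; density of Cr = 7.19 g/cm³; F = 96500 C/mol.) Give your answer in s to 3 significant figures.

3270 s

Plated area = 16.3 × 18.9 = 308.1 cm²
Volume = 308.1 × 31.6×10⁻⁴ cm = 0.9736 cm³
m(Cr) = 0.9736 × 7.19 = 7.000 g
n(Cr) = 7.000 / 52.00 = 0.1346 mol; n(e⁻) = 3 × 0.1346 = 0.4038 mol
Q = 0.4038 × 96500 / 0.621 = 62750 C
t = 62750 / 19.2 = 3268 s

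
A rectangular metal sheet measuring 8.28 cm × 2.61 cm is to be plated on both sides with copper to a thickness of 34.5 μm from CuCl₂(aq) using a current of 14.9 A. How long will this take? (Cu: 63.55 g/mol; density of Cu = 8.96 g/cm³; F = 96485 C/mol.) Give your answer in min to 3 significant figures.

Plated area = 2 × 8.28 × 2.61 = 43.22 cm²
Volume = 43.22 × 34.5×10⁻⁴ cm = 0.1491 cm³
m(Cu) = 0.1491 × 8.96 = 1.336 g
n(Cu) = 1.336 / 63.55 = 0.02102 mol; n(e⁻) = 2 × 0.02102 = 0.04204 mol
Q = 0.04204 × 96485 = 4056 C
t = 4056 / 14.9 = 272.2 s = 4.54 min

4.54 min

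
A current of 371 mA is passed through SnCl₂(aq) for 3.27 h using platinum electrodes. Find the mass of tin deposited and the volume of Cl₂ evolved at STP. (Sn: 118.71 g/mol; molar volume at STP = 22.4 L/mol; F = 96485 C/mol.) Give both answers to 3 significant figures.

2.69 g Sn; 0.507 L Cl₂

Q = 0.371 × 11772 = 4367 C; n(e⁻) = 4367 / 96485 = 0.04526 mol
Cathode: Sn²⁺ + 2e⁻ → Sn → n(Sn) = 0.04526/2 = 0.02263 mol → 2.69 g
Anode: 2Cl⁻ → Cl₂ + 2e⁻ → n(Cl₂) = 0.04526/2 = 0.02263 mol → 0.507 L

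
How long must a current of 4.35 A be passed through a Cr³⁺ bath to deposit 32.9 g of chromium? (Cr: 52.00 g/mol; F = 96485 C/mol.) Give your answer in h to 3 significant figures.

n(Cr) = 32.9 / 52.00 = 0.6327 mol
Cr³⁺ + 3e⁻ → Cr, so n(e⁻) = 3 × 0.6327 = 1.898 mol
Q = 1.898 × 96485 = 1.831×10^5 C
t = Q / I = 1.831×10^5 / 4.35 = 42090 s = 11.7 h

11.7 h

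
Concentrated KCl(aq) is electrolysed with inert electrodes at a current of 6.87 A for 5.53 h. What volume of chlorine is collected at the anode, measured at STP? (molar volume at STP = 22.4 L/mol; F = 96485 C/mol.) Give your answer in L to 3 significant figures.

15.9 L

Q = It = 6.87 × 19908 = 1.368×10^5 C
Moles of electrons = 1.368×10^5 / 96485 = 1.418 mol
2Cl⁻ → Cl₂ + 2e⁻, so n(Cl₂) = 1.418 / 2 = 0.7090 mol
V = 0.7090 × 22.4 = 15.88 L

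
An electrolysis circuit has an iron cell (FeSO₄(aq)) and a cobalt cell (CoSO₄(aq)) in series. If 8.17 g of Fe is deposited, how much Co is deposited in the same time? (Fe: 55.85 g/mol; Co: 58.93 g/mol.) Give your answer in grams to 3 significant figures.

n(Fe) = 8.17 / 55.85 = 0.1463 mol
Fe²⁺ + 2e⁻ → Fe, so n(e⁻) = 2 × 0.1463 = 0.2926 mol
Same current for the same time ⇒ same n(e⁻) = 0.2926 mol in both cells.
Co²⁺ + 2e⁻ → Co, so n(Co) = 0.2926 / 2 = 0.1463 mol
m(Co) = 0.1463 × 58.93 = 8.62 g

8.62 g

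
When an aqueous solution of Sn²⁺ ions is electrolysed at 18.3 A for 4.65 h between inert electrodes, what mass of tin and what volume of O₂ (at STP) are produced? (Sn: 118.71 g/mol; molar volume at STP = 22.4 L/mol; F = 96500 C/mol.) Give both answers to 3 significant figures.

188 g Sn; 17.8 L O₂

Q = 18.3 × 16740 = 3.063×10^5 C; n(e⁻) = 3.063×10^5 / 96500 = 3.174 mol
Cathode: Sn²⁺ + 2e⁻ → Sn → n(Sn) = 3.174/2 = 1.587 mol → 188 g
Anode: 2H₂O → O₂ + 4H⁺ + 4e⁻ → n(O₂) = 3.174/4 = 0.7935 mol → 17.8 L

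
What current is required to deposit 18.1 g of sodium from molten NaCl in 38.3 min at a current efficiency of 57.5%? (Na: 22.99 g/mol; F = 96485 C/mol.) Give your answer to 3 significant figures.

57.5 A

n(Na) = 18.1 / 22.99 = 0.7873 mol
Na⁺ + e⁻ → Na, so n(e⁻) = 0.7873 mol
Q = 0.7873 × 96485 / 0.575 = 1.321×10^5 C
I = Q / t = 1.321×10^5 / 2298 s = 57.5 A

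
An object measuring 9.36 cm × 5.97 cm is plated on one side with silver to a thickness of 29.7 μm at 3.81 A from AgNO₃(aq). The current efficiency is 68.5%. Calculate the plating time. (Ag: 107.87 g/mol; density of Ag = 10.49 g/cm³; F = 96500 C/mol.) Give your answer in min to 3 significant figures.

Plated area = 9.36 × 5.97 = 55.88 cm²
Volume = 55.88 × 29.7×10⁻⁴ cm = 0.1660 cm³
m(Ag) = 0.1660 × 10.49 = 1.741 g
n(Ag) = 1.741 / 107.87 = 0.01614 mol; n(e⁻) = 0.01614 mol
Q = 0.01614 × 96500 / 0.685 = 2274 C
t = 2274 / 3.81 = 596.9 s = 9.95 min

9.95 min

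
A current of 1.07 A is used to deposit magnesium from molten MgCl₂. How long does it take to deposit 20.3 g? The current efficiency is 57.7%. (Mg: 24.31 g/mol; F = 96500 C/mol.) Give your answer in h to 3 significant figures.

72.5 h

n(Mg) = 20.3 / 24.31 = 0.8350 mol
Mg²⁺ + 2e⁻ → Mg, so n(e⁻) = 2 × 0.8350 = 1.670 mol
Q = 1.670 × 96500 / 0.577 = 2.793×10^5 C
t = Q / I = 2.793×10^5 / 1.07 = 2.610×10^5 s = 72.5 h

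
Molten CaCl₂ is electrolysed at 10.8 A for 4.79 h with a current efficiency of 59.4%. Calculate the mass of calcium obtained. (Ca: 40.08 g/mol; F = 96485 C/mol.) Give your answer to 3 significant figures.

Q = 10.8 × 17244 = 1.862×10^5 C
n(e⁻) = 1.862×10^5 / 96485 = 1.930 mol
Ca²⁺ + 2e⁻ → Ca, so theoretical m(Ca) = 0.9650 × 40.08 = 38.68 g
Actual mass = 59.4% × 38.68 = 23.0 g

23.0 g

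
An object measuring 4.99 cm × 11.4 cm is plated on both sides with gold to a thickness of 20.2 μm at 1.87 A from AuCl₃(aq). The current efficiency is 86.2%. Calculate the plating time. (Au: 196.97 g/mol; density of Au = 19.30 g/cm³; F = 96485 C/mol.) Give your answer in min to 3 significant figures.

67.4 min

Plated area = 2 × 4.99 × 11.4 = 113.8 cm²
Volume = 113.8 × 20.2×10⁻⁴ cm = 0.2299 cm³
m(Au) = 0.2299 × 19.30 = 4.437 g
n(Au) = 4.437 / 196.97 = 0.02253 mol; n(e⁻) = 3 × 0.02253 = 0.06759 mol
Q = 0.06759 × 96485 / 0.862 = 7565 C
t = 7565 / 1.87 = 4045 s = 67.4 min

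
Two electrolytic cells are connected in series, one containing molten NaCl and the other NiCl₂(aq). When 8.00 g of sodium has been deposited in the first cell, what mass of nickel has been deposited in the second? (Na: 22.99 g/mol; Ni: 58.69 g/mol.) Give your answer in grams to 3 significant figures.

n(Na) = 8.00 / 22.99 = 0.3480 mol
Na⁺ + e⁻ → Na, so n(e⁻) = 0.3480 mol
In series, the same 0.3480 mol of electrons flows through the second cell.
Ni²⁺ + 2e⁻ → Ni, so n(Ni) = 0.3480 / 2 = 0.1740 mol
m(Ni) = 0.1740 × 58.69 = 10.2 g

10.2 g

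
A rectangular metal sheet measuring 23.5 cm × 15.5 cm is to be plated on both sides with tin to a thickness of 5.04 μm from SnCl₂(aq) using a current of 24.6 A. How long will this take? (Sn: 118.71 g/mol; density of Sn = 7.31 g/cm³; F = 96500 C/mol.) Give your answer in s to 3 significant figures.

Plated area = 2 × 23.5 × 15.5 = 728.5 cm²
Volume = 728.5 × 5.04×10⁻⁴ cm = 0.3672 cm³
m(Sn) = 0.3672 × 7.31 = 2.684 g
n(Sn) = 2.684 / 118.71 = 0.02261 mol; n(e⁻) = 2 × 0.02261 = 0.04522 mol
Q = 0.04522 × 96500 = 4364 C
t = 4364 / 24.6 = 177.4 s

177 s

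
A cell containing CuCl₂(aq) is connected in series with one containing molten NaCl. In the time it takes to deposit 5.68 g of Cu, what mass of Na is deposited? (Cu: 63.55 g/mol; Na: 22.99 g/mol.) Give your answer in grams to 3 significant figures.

4.11 g

n(Cu) = 5.68 / 63.55 = 0.08938 mol
Cu²⁺ + 2e⁻ → Cu, so n(e⁻) = 2 × 0.08938 = 0.1788 mol
In series, the same 0.1788 mol of electrons flows through the second cell.
Na⁺ + e⁻ → Na, so n(Na) = 0.1788 mol
m(Na) = 0.1788 × 22.99 = 4.11 g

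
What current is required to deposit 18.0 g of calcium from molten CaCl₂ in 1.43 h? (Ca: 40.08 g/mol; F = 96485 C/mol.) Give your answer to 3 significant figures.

n(Ca) = 18.0 / 40.08 = 0.4491 mol
Ca²⁺ + 2e⁻ → Ca, so n(e⁻) = 2 × 0.4491 = 0.8982 mol
Q = 0.8982 × 96485 = 86660 C
I = Q / t = 86660 / 5148 s = 16.8 A

16.8 A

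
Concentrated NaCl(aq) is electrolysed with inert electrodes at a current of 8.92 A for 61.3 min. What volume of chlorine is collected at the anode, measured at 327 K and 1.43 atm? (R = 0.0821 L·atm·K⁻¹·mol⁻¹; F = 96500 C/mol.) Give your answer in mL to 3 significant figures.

Charge passed = 8.92 × 3678 = 32810 C
n(e⁻) = 32810 / 96500 = 0.3400 mol
2Cl⁻ → Cl₂ + 2e⁻, so n(Cl₂) = 0.3400 / 2 = 0.1700 mol
V = nRT/P = 0.1700 × 0.0821 × 327 / 1.43 = 3.192 L
= 3190 mL

3190 mL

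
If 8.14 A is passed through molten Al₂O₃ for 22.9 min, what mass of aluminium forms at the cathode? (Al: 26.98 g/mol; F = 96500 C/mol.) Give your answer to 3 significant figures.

1.04 g

Q = 8.14 A × 1374 s = 11180 C
Moles of electrons = 11180 / 96500 = 0.1159 mol
Al³⁺ + 3e⁻ → Al, so n(Al) = 0.1159 / 3 = 0.03863 mol
m = 0.03863 × 26.98 = 1.04 g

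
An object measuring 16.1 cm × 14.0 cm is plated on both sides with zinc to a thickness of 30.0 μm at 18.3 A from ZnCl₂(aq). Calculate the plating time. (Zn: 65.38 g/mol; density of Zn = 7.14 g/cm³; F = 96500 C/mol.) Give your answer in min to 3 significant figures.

26.0 min

Plated area = 2 × 16.1 × 14.0 = 450.8 cm²
Volume = 450.8 × 30.0×10⁻⁴ cm = 1.352 cm³
m(Zn) = 1.352 × 7.14 = 9.653 g
n(Zn) = 9.653 / 65.38 = 0.1476 mol; n(e⁻) = 2 × 0.1476 = 0.2952 mol
Q = 0.2952 × 96500 = 28490 C
t = 28490 / 18.3 = 1557 s = 26.0 min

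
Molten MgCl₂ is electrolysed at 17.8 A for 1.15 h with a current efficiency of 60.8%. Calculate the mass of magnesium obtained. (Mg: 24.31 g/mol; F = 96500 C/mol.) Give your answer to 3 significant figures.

Q = 17.8 × 4140 = 73690 C
n(e⁻) = 73690 / 96500 = 0.7636 mol
Mg²⁺ + 2e⁻ → Mg, so theoretical m(Mg) = 0.3818 × 24.31 = 9.282 g
Actual mass = 60.8% × 9.282 = 5.64 g

5.64 g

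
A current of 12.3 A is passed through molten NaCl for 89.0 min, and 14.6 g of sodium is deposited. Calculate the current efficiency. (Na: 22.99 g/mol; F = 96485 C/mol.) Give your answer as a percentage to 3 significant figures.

93.3%

Q = 12.3 × 5340 = 65680 C
n(e⁻) = 65680 / 96485 = 0.6807 mol
Na⁺ + e⁻ → Na, so theoretical n(Na) = 0.6807 mol → 15.65 g
Efficiency = 14.6 / 15.65 = 0.9329 = 93.3%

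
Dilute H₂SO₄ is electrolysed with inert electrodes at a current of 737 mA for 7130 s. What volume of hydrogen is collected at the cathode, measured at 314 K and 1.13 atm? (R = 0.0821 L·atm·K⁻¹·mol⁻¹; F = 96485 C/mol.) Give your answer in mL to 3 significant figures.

Q = It = 0.737 × 7130 = 5255 C
n(e⁻) = Q/F = 5255/96485 = 0.05446 mol
2H⁺ + 2e⁻ → H₂, so n(H₂) = 0.05446 / 2 = 0.02723 mol
V = nRT/P = 0.02723 × 0.0821 × 314 / 1.13 = 0.6212 L
= 621 mL

621 mL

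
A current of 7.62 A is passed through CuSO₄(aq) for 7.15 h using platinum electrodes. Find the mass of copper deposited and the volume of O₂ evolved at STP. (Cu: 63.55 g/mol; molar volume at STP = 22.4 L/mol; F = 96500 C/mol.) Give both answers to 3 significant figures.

Q = 7.62 × 25740 = 1.961×10^5 C; n(e⁻) = 1.961×10^5 / 96500 = 2.032 mol
Cathode: Cu²⁺ + 2e⁻ → Cu → n(Cu) = 2.032/2 = 1.016 mol → 64.6 g
Anode: 2H₂O → O₂ + 4H⁺ + 4e⁻ → n(O₂) = 2.032/4 = 0.5080 mol → 11.4 L

64.6 g Cu; 11.4 L O₂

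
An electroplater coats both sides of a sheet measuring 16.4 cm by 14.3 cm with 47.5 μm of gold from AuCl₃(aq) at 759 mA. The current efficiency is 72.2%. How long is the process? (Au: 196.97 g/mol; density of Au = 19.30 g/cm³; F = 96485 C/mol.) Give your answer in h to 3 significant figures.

Plated area = 2 × 16.4 × 14.3 = 469.0 cm²
Volume = 469.0 × 47.5×10⁻⁴ cm = 2.228 cm³
m(Au) = 2.228 × 19.30 = 43.00 g
n(Au) = 43.00 / 196.97 = 0.2183 mol; n(e⁻) = 3 × 0.2183 = 0.6549 mol
Q = 0.6549 × 96485 / 0.722 = 87520 C
t = 87520 / 0.759 = 1.153×10^5 s = 32.0 h

32.0 h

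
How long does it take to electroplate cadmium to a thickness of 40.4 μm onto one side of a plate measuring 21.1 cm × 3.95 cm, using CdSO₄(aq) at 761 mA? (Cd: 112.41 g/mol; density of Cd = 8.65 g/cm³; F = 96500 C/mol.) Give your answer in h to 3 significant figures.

1.83 h

Plated area = 21.1 × 3.95 = 83.35 cm²
Volume = 83.35 × 40.4×10⁻⁴ cm = 0.3367 cm³
m(Cd) = 0.3367 × 8.65 = 2.912 g
n(Cd) = 2.912 / 112.41 = 0.02591 mol; n(e⁻) = 2 × 0.02591 = 0.05182 mol
Q = 0.05182 × 96500 = 5001 C
t = 5001 / 0.761 = 6572 s = 1.83 h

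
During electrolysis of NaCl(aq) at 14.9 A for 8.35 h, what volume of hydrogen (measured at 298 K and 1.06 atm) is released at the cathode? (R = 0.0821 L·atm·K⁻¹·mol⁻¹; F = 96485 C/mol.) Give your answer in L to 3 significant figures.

53.6 L

Q = 14.9 A × 30060 s = 4.479×10^5 C
n(e⁻) = 4.479×10^5 / 96485 = 4.642 mol
2H⁺ + 2e⁻ → H₂, so n(H₂) = 4.642 / 2 = 2.321 mol
V = nRT/P = 2.321 × 0.0821 × 298 / 1.06 = 53.57 L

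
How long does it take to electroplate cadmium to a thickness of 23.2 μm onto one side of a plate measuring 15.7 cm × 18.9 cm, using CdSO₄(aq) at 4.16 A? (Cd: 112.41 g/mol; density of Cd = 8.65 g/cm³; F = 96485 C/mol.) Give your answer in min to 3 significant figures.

41.0 min

Plated area = 15.7 × 18.9 = 296.7 cm²
Volume = 296.7 × 23.2×10⁻⁴ cm = 0.6883 cm³
m(Cd) = 0.6883 × 8.65 = 5.954 g
n(Cd) = 5.954 / 112.41 = 0.05297 mol; n(e⁻) = 2 × 0.05297 = 0.1059 mol
Q = 0.1059 × 96485 = 10220 C
t = 10220 / 4.16 = 2457 s = 41.0 min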